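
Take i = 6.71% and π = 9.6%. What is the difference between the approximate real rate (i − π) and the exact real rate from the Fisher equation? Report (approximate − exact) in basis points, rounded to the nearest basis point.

-25 basis points

Approximate: r ≈ 6.710% − 9.600% = -2.8900%
Exact: (1 + 0.0671)/(1 + 0.0960) − 1 = -2.6369%
Error = -2.8900% − (-2.6369%) = -0.2531% → -25 basis points.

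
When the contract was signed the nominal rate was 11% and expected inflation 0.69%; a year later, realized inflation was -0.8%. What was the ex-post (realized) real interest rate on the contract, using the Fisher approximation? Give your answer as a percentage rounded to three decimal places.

11.800%

Ex-post: 11% − (-0.8%) = 11.800%
So the realized real rate is 11.800%.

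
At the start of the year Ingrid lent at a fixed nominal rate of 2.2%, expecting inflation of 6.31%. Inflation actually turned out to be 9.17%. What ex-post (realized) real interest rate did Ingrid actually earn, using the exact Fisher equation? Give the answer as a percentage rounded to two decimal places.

-6.38%

Ex-post: (1 + 0.0220)/(1 + 0.0917) − 1 = -6.3845%
So the realized real rate is -6.38%.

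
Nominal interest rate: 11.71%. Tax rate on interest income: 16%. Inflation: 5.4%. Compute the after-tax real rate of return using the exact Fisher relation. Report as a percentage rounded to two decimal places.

After-tax nominal return = 11.71% × (1 − 0.16) = 9.8364%.
1 + r = 1.098364 / 1.05400 = 1.042091
After-tax real rate = 1.042091 − 1 → 4.21%.

4.21%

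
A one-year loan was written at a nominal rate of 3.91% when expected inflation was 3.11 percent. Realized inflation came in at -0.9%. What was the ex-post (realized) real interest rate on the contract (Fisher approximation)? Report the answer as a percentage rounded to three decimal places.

Ex-post: 3.91% − (-0.9%) = 4.810%
So the realized real rate is 4.810%.

4.810%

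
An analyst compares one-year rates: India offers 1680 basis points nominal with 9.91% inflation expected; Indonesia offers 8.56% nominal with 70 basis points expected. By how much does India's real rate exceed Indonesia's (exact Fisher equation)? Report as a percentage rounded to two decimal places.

India: (1 + 0.1680)/(1 + 0.0991) − 1 = 6.2688%
Indonesia: (1 + 0.0856)/(1 + 0.0070) − 1 = 7.8054%
Differential = 6.2688% − 7.8054% = -1.5366% → -1.54%.

-1.54%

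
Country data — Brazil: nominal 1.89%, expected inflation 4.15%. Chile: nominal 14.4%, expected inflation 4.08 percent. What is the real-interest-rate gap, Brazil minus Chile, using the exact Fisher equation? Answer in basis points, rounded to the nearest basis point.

-1209 basis points

Brazil: (1 + 0.0189)/(1 + 0.0415) − 1 = -2.1699%
Chile: (1 + 0.1440)/(1 + 0.0408) − 1 = 9.9154%
Differential = -2.1699% − 9.9154% = -12.0854% → -1209 basis points.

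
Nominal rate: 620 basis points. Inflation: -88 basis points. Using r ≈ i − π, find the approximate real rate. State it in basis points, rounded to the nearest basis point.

r ≈ i − π = 6.2% − (-0.88%) = 708 basis points.

708 basis points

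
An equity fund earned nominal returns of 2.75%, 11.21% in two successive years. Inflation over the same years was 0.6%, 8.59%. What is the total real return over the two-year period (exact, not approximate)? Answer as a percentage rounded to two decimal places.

4.60%

Compound the nominal returns: 1.0275 × 1.1121 = 1.142683.
Compound inflation: 1.0060 × 1.0859 = 1.092415.
Deflate: 1.142683 / 1.092415 = 1.046015.
Total real return = 1.046015 − 1 → 4.60%.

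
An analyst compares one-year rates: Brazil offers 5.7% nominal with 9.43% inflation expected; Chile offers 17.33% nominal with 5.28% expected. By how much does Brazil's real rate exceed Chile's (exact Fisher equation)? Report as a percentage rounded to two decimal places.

-14.85%

Brazil: (1 + 0.0570)/(1 + 0.0943) − 1 = -3.4086%
Chile: (1 + 0.1733)/(1 + 0.0528) − 1 = 11.4457%
Differential = -3.4086% − 11.4457% = -14.8542% → -14.85%.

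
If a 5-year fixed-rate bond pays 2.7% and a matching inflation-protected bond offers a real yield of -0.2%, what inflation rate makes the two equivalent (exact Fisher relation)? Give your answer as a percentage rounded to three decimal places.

(1 + π) = (1 + i)/(1 + r) = 1.02700 / 0.99800 = 1.029058
Break-even inflation = 1.029058 − 1 → 2.906%.

2.906%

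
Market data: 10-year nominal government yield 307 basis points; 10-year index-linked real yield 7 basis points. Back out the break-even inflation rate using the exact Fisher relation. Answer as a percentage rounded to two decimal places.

(1 + π) = (1 + i)/(1 + r) = 1.03070 / 1.00070 = 1.029979
Break-even inflation = 1.029979 − 1 → 3.00%.

3.00%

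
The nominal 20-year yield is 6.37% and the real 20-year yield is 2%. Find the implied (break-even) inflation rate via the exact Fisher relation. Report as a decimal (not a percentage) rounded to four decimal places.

0.0428

(1 + π) = (1 + i)/(1 + r) = 1.06370 / 1.02000 = 1.042843
Break-even inflation = 1.042843 − 1 → 0.0428.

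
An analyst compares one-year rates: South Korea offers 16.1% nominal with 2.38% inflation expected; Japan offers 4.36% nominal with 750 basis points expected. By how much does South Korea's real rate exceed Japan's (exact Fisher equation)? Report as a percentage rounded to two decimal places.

South Korea: (1 + 0.1610)/(1 + 0.0238) − 1 = 13.4011%
Japan: (1 + 0.0436)/(1 + 0.0750) − 1 = -2.9209%
Differential = 13.4011% − (-2.9209%) = 16.3220% → 16.32%.

16.32%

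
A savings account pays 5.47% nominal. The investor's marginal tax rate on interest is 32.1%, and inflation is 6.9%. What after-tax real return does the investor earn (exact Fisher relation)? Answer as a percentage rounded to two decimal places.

-2.98%

After-tax nominal return = 5.47% × (1 − 0.321) = 3.71413%.
1 + r = 1.0371413 / 1.06900 = 0.970198
After-tax real rate = 0.970198 − 1 → -2.98%.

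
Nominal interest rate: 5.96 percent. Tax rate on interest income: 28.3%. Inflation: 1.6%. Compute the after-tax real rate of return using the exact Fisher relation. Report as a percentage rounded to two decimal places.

After-tax nominal return = 5.96% × (1 − 0.283) = 4.27332%.
1 + r = 1.0427332 / 1.01600 = 1.026312
After-tax real rate = 1.026312 − 1 → 2.63%.

2.63%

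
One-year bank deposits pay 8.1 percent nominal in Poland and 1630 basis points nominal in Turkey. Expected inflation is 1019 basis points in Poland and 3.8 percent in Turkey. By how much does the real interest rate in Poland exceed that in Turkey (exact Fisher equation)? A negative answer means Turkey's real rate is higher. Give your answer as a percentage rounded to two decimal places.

-13.94%

Poland: (1 + 0.0810)/(1 + 0.1019) − 1 = -1.8967%
Turkey: (1 + 0.1630)/(1 + 0.0380) − 1 = 12.0424%
Differential = -1.8967% − 12.0424% = -13.9391% → -13.94%.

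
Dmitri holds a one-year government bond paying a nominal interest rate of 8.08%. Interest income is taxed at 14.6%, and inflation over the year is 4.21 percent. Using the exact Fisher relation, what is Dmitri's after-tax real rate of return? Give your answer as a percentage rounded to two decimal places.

After-tax nominal return = 8.08% × (1 − 0.146) = 6.90032%.
1 + r = 1.0690032 / 1.04210 = 1.025816
After-tax real rate = 1.025816 − 1 → 2.58%.

2.58%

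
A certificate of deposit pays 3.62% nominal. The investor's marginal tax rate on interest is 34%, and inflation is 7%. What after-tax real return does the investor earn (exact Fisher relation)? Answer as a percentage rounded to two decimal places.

After-tax nominal return = 3.62% × (1 − 0.34) = 2.3892%.
1 + r = 1.023892 / 1.07000 = 0.956908
After-tax real rate = 0.956908 − 1 → -4.31%.

-4.31%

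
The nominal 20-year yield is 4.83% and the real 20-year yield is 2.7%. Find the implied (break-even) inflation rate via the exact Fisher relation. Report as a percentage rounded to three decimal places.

2.074%

(1 + π) = (1 + i)/(1 + r) = 1.04830 / 1.02700 = 1.020740
Break-even inflation = 1.020740 − 1 → 2.074%.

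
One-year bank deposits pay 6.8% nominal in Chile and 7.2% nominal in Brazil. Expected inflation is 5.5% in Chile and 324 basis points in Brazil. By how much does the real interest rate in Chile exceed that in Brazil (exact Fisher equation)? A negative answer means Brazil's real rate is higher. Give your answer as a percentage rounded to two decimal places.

Chile: (1 + 0.0680)/(1 + 0.0550) − 1 = 1.2322%
Brazil: (1 + 0.0720)/(1 + 0.0324) − 1 = 3.8357%
Differential = 1.2322% − 3.8357% = -2.6035% → -2.60%.

-2.60%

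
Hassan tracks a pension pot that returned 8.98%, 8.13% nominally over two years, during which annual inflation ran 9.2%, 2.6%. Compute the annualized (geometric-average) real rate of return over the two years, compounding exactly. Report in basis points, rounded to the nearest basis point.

Compound the nominal returns: 1.0898 × 1.0813 = 1.17840074.
Compound inflation: 1.0920 × 1.0260 = 1.12039200.
Deflate: 1.17840074 / 1.12039200 = 1.05177540.
Annualized real rate = 1.05177540^(1/2) − 1 = 2.5561% → 256 basis points.

256 basis points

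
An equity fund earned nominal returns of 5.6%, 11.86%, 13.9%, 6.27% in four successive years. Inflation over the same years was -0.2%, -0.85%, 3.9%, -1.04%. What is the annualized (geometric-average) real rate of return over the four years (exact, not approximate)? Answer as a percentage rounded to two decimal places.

Nominal growth factor = 1.0560 × 1.1186 × 1.1390 × 1.0627 = 1.42979291
Price-level growth factor = 0.9980 × 0.9915 × 1.0390 × 0.9896 = 1.01741584
Real growth factor = 1.42979291 / 1.01741584 = 1.40531811
Annualized real rate = 1.40531811^(1/4) − 1 = 8.8789% → 8.88%.

8.88%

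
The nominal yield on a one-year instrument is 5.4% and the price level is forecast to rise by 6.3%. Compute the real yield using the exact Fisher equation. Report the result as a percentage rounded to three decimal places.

By the Fisher identity, 1 + r = (1 + i)/(1 + π).
1 + r = 1.05400 / 1.06300 = 0.991533
r = 0.991533 − 1 = -0.8467%, i.e. -0.847%.

-0.847%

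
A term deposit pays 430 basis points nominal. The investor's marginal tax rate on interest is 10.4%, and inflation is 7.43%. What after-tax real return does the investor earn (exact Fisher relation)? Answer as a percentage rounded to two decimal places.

After-tax nominal return = 4.3% × (1 − 0.104) = 3.8528%.
1 + r = 1.038528 / 1.07430 = 0.966702
After-tax real rate = 0.966702 − 1 → -3.33%.

-3.33%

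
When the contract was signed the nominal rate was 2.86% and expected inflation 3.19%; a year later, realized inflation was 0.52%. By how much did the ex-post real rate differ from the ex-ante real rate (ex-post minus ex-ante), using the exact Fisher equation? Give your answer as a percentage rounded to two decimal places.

2.65%

Ex-ante: (1 + 0.0286)/(1 + 0.0319) − 1 = -0.3198%
Ex-post: (1 + 0.0286)/(1 + 0.0052) − 1 = 2.3279%
Difference (ex-post − ex-ante) = 2.6477% → 2.65%.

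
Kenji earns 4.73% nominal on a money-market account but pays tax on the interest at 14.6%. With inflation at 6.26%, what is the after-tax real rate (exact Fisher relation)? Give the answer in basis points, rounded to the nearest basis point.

After-tax nominal return = 4.73% × (1 − 0.146) = 4.03942%.
1 + r = 1.0403942 / 1.06260 = 0.979102
After-tax real rate = 0.979102 − 1 → -209 basis points.

-209 basis points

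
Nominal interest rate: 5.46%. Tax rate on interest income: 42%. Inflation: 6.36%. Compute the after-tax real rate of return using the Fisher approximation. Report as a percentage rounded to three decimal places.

-3.193%

After-tax nominal return = 5.46% × (1 − 0.42) = 3.1668%.
r ≈ 3.1668% − 6.36% → -3.193%.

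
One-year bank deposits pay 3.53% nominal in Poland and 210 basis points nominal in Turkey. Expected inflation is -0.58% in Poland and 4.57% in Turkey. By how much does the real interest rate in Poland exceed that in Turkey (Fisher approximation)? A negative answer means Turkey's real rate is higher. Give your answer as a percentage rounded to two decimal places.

Poland: 3.53% − (-0.58%) = 4.110%
Turkey: 2.1% − 4.57% = -2.470%
Differential = 6.580% → 6.58%.

6.58%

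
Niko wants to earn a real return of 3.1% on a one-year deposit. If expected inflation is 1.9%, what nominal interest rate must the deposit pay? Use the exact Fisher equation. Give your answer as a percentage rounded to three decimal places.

5.059%

(1 + i) = (1 + r)(1 + π) = 1.03100 × 1.01900 = 1.050589
i = 1.050589 − 1, so the required nominal rate is 5.059%.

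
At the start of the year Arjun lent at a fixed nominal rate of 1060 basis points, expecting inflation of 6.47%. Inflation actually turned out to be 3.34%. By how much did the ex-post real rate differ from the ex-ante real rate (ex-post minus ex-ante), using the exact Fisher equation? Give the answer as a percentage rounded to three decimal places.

Ex-ante: (1 + 0.1060)/(1 + 0.0647) − 1 = 3.8790%
Ex-post: (1 + 0.1060)/(1 + 0.0334) − 1 = 7.0254%
Difference (ex-post − ex-ante) = 3.1463% → 3.146%.

3.146%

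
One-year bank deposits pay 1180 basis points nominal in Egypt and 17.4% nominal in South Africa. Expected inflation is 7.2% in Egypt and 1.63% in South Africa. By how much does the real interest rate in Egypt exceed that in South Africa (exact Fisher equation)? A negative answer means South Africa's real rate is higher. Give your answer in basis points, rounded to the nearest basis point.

-1123 basis points

Egypt: (1 + 0.1180)/(1 + 0.0720) − 1 = 4.2910%
South Africa: (1 + 0.1740)/(1 + 0.0163) − 1 = 15.5171%
Differential = 4.2910% − 15.5171% = -11.2260% → -1123 basis points.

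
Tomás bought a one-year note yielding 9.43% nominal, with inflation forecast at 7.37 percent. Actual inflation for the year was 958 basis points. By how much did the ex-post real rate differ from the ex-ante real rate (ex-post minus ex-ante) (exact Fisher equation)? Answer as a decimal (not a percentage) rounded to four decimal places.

Ex-ante: (1 + 0.0943)/(1 + 0.0737) − 1 = 1.9186%
Ex-post: (1 + 0.0943)/(1 + 0.0958) − 1 = -0.1369%
Difference (ex-post − ex-ante) = -2.0555% → -0.0206.

-0.0206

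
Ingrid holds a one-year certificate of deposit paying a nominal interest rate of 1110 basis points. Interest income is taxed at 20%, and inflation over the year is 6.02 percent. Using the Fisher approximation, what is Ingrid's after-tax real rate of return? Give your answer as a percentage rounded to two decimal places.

2.86%

After-tax nominal return = 11.1% × (1 − 0.2) = 8.8800%.
r ≈ 8.8800% − 6.02% → 2.86%.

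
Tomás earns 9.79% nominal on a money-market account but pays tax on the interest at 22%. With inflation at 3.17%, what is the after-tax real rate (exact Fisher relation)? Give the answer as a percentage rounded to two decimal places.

4.33%

After-tax nominal return = 9.79% × (1 − 0.22) = 7.6362%.
1 + r = 1.076362 / 1.03170 = 1.043290
After-tax real rate = 1.043290 − 1 → 4.33%.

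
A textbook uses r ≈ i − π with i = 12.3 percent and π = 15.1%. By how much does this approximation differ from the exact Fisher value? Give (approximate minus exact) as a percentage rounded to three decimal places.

-0.367%

Approximate: r ≈ 12.300% − 15.100% = -2.8000%
Exact: (1 + 0.1230)/(1 + 0.1510) − 1 = -2.4327%
Error = -2.8000% − (-2.4327%) = -0.3673% → -0.367%.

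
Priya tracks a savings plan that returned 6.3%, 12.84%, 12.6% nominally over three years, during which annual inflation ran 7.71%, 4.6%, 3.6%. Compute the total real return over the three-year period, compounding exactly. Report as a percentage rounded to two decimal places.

Nominal growth factor = 1.0630 × 1.1284 × 1.1260 = 1.350625
Price-level growth factor = 1.0771 × 1.0460 × 1.0360 = 1.167206
Real growth factor = 1.350625 / 1.167206 = 1.157144
Total real return = 1.157144 − 1 → 15.71%.

15.71%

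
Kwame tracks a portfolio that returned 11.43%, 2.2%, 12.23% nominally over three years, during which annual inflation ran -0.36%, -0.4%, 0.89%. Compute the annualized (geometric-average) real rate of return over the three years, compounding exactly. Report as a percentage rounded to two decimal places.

Compound the nominal returns: 1.1143 × 1.0220 × 1.1223 = 1.27809163.
Compound inflation: 0.9964 × 0.9960 × 1.0089 = 1.00124689.
Deflate: 1.27809163 / 1.00124689 = 1.27649997.
Annualized real rate = 1.27649997^(1/3) − 1 = 8.4777% → 8.48%.

8.48%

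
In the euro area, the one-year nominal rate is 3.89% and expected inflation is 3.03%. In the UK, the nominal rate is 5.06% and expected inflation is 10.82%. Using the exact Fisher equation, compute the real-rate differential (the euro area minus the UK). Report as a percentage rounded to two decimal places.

The euro area: (1 + 0.0389)/(1 + 0.0303) − 1 = 0.8347%
The UK: (1 + 0.0506)/(1 + 0.1082) − 1 = -5.1976%
Differential = 0.8347% − (-5.1976%) = 6.0323% → 6.03%.

6.03%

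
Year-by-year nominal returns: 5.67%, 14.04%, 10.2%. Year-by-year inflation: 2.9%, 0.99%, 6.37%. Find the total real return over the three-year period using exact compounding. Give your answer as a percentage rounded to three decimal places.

20.137%

Compound the nominal returns: 1.0567 × 1.1404 × 1.1020 = 1.327977.
Compound inflation: 1.0290 × 1.0099 × 1.0637 = 1.105383.
Deflate: 1.327977 / 1.105383 = 1.201372.
Total real return = 1.201372 − 1 → 20.137%.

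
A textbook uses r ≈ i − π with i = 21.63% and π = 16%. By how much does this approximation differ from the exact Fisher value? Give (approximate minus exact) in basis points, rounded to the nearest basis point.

78 basis points

Approximate: r ≈ 21.630% − 16.000% = 5.6300%
Exact: (1 + 0.2163)/(1 + 0.1600) − 1 = 4.8534%
Error = 5.6300% − 4.8534% = 0.7766% → 78 basis points.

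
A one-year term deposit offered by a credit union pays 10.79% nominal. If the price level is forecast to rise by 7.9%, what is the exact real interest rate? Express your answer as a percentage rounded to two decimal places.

2.68%

By the Fisher relation, 1 + r = (1 + i)/(1 + π).
1 + r = 1.10790 / 1.07900 = 1.026784
r = 1.026784 − 1 = 2.6784%, i.e. 2.68%.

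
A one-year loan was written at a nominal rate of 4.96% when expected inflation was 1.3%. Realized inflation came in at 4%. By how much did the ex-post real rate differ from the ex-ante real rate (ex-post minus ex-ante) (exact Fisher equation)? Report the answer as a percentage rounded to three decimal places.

Ex-ante: (1 + 0.0496)/(1 + 0.0130) − 1 = 3.6130%
Ex-post: (1 + 0.0496)/(1 + 0.0400) − 1 = 0.9231%
Difference (ex-post − ex-ante) = -2.6900% → -2.690%.

-2.690%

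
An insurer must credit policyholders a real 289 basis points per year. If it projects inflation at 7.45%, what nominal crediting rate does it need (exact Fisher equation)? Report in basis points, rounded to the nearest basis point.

1056 basis points

(1 + i) = (1 + r)(1 + π) = 1.02890 × 1.07450 = 1.10555305
i = 1.10555305 − 1, so the required nominal rate is 1056 basis points.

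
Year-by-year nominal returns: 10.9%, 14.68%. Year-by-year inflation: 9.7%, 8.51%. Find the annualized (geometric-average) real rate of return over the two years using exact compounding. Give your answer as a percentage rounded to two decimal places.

Compound the nominal returns: 1.1090 × 1.1468 = 1.27180120.
Compound inflation: 1.0970 × 1.0851 = 1.19035470.
Deflate: 1.27180120 / 1.19035470 = 1.06842204.
Annualized real rate = 1.06842204^(1/2) − 1 = 3.3645% → 3.36%.

3.36%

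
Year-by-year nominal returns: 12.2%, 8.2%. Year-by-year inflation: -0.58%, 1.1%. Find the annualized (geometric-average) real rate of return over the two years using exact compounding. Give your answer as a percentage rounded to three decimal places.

9.900%

Compound the nominal returns: 1.1220 × 1.0820 = 1.21400400.
Compound inflation: 0.9942 × 1.0110 = 1.00513620.
Deflate: 1.21400400 / 1.00513620 = 1.20780050.
Annualized real rate = 1.20780050^(1/2) − 1 = 9.9000% → 9.900%.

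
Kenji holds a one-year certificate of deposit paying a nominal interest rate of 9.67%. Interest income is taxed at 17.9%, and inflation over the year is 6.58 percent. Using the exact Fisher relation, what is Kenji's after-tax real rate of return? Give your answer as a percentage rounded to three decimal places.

1.275%

After-tax nominal return = 9.67% × (1 − 0.179) = 7.93907%.
1 + r = 1.0793907 / 1.06580 = 1.012752
After-tax real rate = 1.012752 − 1 → 1.275%.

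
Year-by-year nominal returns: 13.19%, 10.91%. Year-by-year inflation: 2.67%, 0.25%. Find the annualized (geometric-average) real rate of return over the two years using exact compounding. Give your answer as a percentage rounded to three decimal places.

10.440%

Compound the nominal returns: 1.1319 × 1.1091 = 1.25539029.
Compound inflation: 1.0267 × 1.0025 = 1.02926675.
Deflate: 1.25539029 / 1.02926675 = 1.21969382.
Annualized real rate = 1.21969382^(1/2) − 1 = 10.4397% → 10.440%.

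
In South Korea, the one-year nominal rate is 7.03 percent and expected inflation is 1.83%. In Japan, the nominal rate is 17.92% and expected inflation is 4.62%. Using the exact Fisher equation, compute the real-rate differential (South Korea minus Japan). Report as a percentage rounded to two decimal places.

-7.61%

South Korea: (1 + 0.0703)/(1 + 0.0183) − 1 = 5.1066%
Japan: (1 + 0.1792)/(1 + 0.0462) − 1 = 12.7127%
Differential = 5.1066% − 12.7127% = -7.6061% → -7.61%.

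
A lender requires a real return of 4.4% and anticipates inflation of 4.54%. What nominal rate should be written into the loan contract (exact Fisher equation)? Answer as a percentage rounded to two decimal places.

9.14%

(1 + i) = (1 + r)(1 + π) = 1.04400 × 1.04540 = 1.0913976
i = 1.0913976 − 1, so the required nominal rate is 9.14%.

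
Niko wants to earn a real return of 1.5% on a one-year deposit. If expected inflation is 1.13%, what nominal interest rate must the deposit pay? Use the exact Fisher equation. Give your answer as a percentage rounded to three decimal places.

(1 + i) = (1 + r)(1 + π) = 1.01500 × 1.01130 = 1.0264695
i = 1.0264695 − 1, so the required nominal rate is 2.647%.

2.647%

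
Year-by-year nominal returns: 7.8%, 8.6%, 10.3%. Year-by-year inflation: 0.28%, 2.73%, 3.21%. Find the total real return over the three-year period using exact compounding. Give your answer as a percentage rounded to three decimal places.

21.448%

Nominal growth factor = 1.0780 × 1.0860 × 1.1030 = 1.291291
Price-level growth factor = 1.0028 × 1.0273 × 1.0321 = 1.063245
Real growth factor = 1.291291 / 1.063245 = 1.214481
Total real return = 1.214481 − 1 → 21.448%.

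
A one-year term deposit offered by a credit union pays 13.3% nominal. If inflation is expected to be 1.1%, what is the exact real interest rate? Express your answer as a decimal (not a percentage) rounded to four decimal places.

By the Fisher identity, 1 + r = (1 + i)/(1 + π).
1 + r = 1.13300 / 1.01100 = 1.120673
r = 1.120673 − 1 = 12.0673%, i.e. 0.1207.

0.1207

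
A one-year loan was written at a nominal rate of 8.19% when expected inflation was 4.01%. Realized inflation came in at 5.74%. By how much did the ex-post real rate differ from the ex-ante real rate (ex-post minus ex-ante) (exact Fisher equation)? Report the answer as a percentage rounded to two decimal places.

-1.70%

Ex-ante: (1 + 0.0819)/(1 + 0.0401) − 1 = 4.0188%
Ex-post: (1 + 0.0819)/(1 + 0.0574) − 1 = 2.3170%
Difference (ex-post − ex-ante) = -1.7018% → -1.70%.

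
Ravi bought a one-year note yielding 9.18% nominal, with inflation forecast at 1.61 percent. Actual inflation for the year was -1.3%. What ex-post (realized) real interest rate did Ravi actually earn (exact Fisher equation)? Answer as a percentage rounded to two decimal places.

Ex-post: (1 + 0.0918)/(1 − 0.0130) − 1 = 10.6180%
So the realized real rate is 10.62%.

10.62%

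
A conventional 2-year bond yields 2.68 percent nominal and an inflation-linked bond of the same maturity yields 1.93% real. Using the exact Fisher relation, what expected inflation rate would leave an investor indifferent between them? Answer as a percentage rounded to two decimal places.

(1 + π) = (1 + i)/(1 + r) = 1.02680 / 1.01930 = 1.007358
Break-even inflation = 1.007358 − 1 → 0.74%.

0.74%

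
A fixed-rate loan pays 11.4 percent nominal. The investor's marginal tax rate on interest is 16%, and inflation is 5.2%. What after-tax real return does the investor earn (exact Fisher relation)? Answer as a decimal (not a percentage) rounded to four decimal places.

After-tax nominal return = 11.4% × (1 − 0.16) = 9.5760%.
1 + r = 1.09576 / 1.05200 = 1.041597
After-tax real rate = 1.041597 − 1 → 0.0416.

0.0416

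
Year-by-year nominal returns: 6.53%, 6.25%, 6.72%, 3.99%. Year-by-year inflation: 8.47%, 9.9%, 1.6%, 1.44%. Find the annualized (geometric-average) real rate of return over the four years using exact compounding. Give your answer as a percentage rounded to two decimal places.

Nominal growth factor = 1.0653 × 1.0625 × 1.0672 × 1.0399 = 1.25614062
Price-level growth factor = 1.0847 × 1.0990 × 1.0160 × 1.0144 = 1.22859935
Real growth factor = 1.25614062 / 1.22859935 = 1.02241681
Annualized real rate = 1.02241681^(1/4) − 1 = 0.5558% → 0.56%.

0.56%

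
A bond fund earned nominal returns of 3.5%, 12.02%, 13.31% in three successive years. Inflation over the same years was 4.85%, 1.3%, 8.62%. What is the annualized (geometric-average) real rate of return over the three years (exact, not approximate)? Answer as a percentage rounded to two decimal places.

4.43%

Nominal growth factor = 1.0350 × 1.1202 × 1.1331 = 1.31372407
Price-level growth factor = 1.0485 × 1.0130 × 1.0862 = 1.15368615
Real growth factor = 1.31372407 / 1.15368615 = 1.13871877
Annualized real rate = 1.13871877^(1/3) − 1 = 4.4252% → 4.43%.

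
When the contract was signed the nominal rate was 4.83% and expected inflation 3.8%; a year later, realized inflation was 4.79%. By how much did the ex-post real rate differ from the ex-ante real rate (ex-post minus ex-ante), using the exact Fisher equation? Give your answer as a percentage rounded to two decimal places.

Ex-ante: (1 + 0.0483)/(1 + 0.0380) − 1 = 0.9923%
Ex-post: (1 + 0.0483)/(1 + 0.0479) − 1 = 0.0382%
Difference (ex-post − ex-ante) = -0.9541% → -0.95%.

-0.95%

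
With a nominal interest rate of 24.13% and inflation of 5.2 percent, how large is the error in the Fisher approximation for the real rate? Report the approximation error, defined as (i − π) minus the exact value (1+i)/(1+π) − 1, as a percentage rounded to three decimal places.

0.936%

Approximate: r ≈ 24.130% − 5.200% = 18.9300%
Exact: (1 + 0.2413)/(1 + 0.0520) − 1 = 17.9943%
Error = 18.9300% − 17.9943% = 0.9357% → 0.936%.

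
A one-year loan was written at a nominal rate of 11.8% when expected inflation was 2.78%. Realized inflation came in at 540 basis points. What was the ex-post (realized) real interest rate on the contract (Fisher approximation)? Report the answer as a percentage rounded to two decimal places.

Ex-post: 11.8% − 5.4% = 6.400%
So the realized real rate is 6.40%.

6.40%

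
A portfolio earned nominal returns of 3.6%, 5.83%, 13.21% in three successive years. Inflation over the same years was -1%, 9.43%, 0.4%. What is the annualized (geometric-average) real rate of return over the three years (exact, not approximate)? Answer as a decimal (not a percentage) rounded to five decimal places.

Compound the nominal returns: 1.0360 × 1.0583 × 1.1321 = 1.24123308.
Compound inflation: 0.9900 × 1.0943 × 1.0040 = 1.08769043.
Deflate: 1.24123308 / 1.08769043 = 1.14116393.
Annualized real rate = 1.14116393^(1/3) − 1 = 4.4999% → 0.04500.

0.04500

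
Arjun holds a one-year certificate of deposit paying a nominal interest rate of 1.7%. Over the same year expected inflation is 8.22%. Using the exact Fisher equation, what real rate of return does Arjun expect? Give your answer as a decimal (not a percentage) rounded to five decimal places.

-0.06025

By the Fisher equation, 1 + r = (1 + i)/(1 + π).
1 + r = 1.01700 / 1.08220 = 0.939752
r = 0.939752 − 1 = -6.0248%, i.e. -0.06025.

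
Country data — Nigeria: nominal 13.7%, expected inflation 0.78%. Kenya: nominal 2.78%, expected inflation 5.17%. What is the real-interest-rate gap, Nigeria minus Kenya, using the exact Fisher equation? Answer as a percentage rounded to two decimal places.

Nigeria: (1 + 0.1370)/(1 + 0.0078) − 1 = 12.8200%
Kenya: (1 + 0.0278)/(1 + 0.0517) − 1 = -2.2725%
Differential = 12.8200% − (-2.2725%) = 15.0925% → 15.09%.

15.09%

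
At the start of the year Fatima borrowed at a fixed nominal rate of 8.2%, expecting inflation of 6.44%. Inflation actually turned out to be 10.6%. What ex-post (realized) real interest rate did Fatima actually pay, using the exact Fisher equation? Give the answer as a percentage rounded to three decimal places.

Ex-post: (1 + 0.0820)/(1 + 0.1060) − 1 = -2.1700%
So the realized real rate is -2.170%.

-2.170%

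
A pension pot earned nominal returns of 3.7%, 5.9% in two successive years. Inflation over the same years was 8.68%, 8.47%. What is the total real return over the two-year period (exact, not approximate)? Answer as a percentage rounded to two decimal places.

Nominal growth factor = 1.0370 × 1.0590 = 1.098183
Price-level growth factor = 1.0868 × 1.0847 = 1.178852
Real growth factor = 1.098183 / 1.178852 = 0.931570
Total real return = 0.931570 − 1 → -6.84%.

-6.84%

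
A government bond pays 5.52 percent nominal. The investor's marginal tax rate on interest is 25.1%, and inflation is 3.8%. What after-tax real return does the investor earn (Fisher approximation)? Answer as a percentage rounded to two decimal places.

0.33%

After-tax nominal return = 5.52% × (1 − 0.251) = 4.13448%.
r ≈ 4.13448% − 3.8% → 0.33%.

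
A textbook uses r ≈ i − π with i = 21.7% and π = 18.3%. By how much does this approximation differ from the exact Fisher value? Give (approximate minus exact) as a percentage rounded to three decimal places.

0.526%

Approximate: r ≈ 21.700% − 18.300% = 3.4000%
Exact: (1 + 0.2170)/(1 + 0.1830) − 1 = 2.8740%
Error = 3.4000% − 2.8740% = 0.5260% → 0.526%.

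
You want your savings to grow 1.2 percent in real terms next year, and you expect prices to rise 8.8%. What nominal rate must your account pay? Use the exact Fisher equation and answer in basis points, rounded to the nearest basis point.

(1 + i) = (1 + r)(1 + π) = 1.01200 × 1.08800 = 1.101056
i = 1.101056 − 1, so the required nominal rate is 1011 basis points.

1011 basis points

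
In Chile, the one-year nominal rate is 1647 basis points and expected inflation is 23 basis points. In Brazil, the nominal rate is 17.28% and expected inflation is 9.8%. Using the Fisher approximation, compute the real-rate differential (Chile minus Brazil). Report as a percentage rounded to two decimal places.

8.76%

Chile: 16.47% − 0.23% = 16.240%
Brazil: 17.28% − 9.8% = 7.480%
Differential = 8.760% → 8.76%.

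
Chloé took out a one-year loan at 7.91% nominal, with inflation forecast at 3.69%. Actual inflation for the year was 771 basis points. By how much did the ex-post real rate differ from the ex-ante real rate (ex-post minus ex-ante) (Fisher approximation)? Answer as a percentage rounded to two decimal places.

Ex-ante: 7.91% − 3.69% = 4.220%
Ex-post: 7.91% − 7.71% = 0.200%
Difference (ex-post − ex-ante) = -4.0200% → -4.02%.

-4.02%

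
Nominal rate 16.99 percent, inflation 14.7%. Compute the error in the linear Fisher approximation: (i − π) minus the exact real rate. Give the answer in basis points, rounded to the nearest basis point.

29 basis points

Approximate: r ≈ 16.990% − 14.700% = 2.2900%
Exact: (1 + 0.1699)/(1 + 0.1470) − 1 = 1.9965%
Error = 2.2900% − 1.9965% = 0.2935% → 29 basis points.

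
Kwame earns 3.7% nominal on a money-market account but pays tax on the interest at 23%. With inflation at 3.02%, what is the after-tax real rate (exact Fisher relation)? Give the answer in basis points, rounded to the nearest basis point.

-17 basis points

After-tax nominal return = 3.7% × (1 − 0.23) = 2.8490%.
1 + r = 1.02849 / 1.03020 = 0.998340
After-tax real rate = 0.998340 − 1 → -17 basis points.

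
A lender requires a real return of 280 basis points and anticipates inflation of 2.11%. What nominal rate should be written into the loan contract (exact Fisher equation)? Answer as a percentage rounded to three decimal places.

4.969%

(1 + i) = (1 + r)(1 + π) = 1.02800 × 1.02110 = 1.0496908
i = 1.0496908 − 1, so the required nominal rate is 4.969%.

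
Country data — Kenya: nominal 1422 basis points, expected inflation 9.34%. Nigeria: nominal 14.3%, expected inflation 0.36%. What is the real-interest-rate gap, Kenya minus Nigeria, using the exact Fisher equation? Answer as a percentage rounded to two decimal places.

-9.43%

Kenya: (1 + 0.1422)/(1 + 0.0934) − 1 = 4.4631%
Nigeria: (1 + 0.1430)/(1 + 0.0036) − 1 = 13.8900%
Differential = 4.4631% − 13.8900% = -9.4269% → -9.43%.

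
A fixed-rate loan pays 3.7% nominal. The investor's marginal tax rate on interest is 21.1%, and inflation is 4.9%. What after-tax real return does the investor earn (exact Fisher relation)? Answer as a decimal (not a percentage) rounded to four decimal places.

-0.0189

After-tax nominal return = 3.7% × (1 − 0.211) = 2.9193%.
1 + r = 1.029193 / 1.04900 = 0.981118
After-tax real rate = 0.981118 − 1 → -0.0189.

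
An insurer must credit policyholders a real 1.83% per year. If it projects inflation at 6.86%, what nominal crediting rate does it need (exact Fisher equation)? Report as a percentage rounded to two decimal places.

(1 + i) = (1 + r)(1 + π) = 1.01830 × 1.06860 = 1.08815538
i = 1.08815538 − 1, so the required nominal rate is 8.82%.

8.82%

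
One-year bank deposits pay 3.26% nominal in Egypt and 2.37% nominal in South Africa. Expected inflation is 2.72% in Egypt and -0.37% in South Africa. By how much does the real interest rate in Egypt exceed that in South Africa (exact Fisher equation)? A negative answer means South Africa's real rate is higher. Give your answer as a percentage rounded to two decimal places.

Egypt: (1 + 0.0326)/(1 + 0.0272) − 1 = 0.5257%
South Africa: (1 + 0.0237)/(1 − 0.0037) − 1 = 2.7502%
Differential = 0.5257% − 2.7502% = -2.2245% → -2.22%.

-2.22%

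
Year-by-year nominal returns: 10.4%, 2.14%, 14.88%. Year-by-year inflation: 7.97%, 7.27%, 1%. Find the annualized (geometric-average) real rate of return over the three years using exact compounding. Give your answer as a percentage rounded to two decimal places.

3.46%

Nominal growth factor = 1.1040 × 1.0214 × 1.1488 = 1.29541629
Price-level growth factor = 1.0797 × 1.0727 × 1.0100 = 1.16977613
Real growth factor = 1.29541629 / 1.16977613 = 1.10740530
Annualized real rate = 1.10740530^(1/3) − 1 = 3.4591% → 3.46%.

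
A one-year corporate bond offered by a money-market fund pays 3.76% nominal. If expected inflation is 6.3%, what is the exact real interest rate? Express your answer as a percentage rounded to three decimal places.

1 + r = 1.03760 / 1.06300 = 0.9761054
r = 0.9761054 − 1 = -2.38946%, i.e. -2.389%.

-2.389%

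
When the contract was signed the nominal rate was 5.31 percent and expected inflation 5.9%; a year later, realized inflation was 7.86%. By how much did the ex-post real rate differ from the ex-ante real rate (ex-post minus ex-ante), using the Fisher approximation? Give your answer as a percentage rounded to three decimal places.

Ex-ante: 5.31% − 5.9% = -0.590%
Ex-post: 5.31% − 7.86% = -2.550%
Difference (ex-post − ex-ante) = -1.9600% → -1.960%.

-1.960%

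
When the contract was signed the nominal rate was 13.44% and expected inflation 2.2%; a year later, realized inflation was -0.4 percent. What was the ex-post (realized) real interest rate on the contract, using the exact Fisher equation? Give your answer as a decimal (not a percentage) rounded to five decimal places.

0.13896

Ex-post: (1 + 0.1344)/(1 − 0.0040) − 1 = 13.8956%
So the realized real rate is 0.13896.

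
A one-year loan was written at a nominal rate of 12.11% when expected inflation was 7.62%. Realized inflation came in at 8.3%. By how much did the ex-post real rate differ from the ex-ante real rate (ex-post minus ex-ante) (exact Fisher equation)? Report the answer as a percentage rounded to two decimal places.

Ex-ante: (1 + 0.1211)/(1 + 0.0762) − 1 = 4.1721%
Ex-post: (1 + 0.1211)/(1 + 0.0830) − 1 = 3.5180%
Difference (ex-post − ex-ante) = -0.6541% → -0.65%.

-0.65%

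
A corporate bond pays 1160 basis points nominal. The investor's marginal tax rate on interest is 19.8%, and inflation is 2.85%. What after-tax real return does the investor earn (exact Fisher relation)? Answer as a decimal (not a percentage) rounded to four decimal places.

After-tax nominal return = 11.6% × (1 − 0.198) = 9.3032%.
1 + r = 1.093032 / 1.02850 = 1.062744
After-tax real rate = 1.062744 − 1 → 0.0627.

0.0627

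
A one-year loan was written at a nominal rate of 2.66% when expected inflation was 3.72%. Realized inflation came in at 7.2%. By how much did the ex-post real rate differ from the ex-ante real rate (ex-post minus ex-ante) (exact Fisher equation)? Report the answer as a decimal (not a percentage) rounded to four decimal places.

Ex-ante: (1 + 0.0266)/(1 + 0.0372) − 1 = -1.0220%
Ex-post: (1 + 0.0266)/(1 + 0.0720) − 1 = -4.2351%
Difference (ex-post − ex-ante) = -3.2131% → -0.0321.

-0.0321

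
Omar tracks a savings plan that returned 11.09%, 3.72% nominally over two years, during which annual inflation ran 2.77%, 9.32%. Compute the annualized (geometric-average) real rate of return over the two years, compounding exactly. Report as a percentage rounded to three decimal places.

1.271%

Compound the nominal returns: 1.1109 × 1.0372 = 1.15222548.
Compound inflation: 1.0277 × 1.0932 = 1.12348164.
Deflate: 1.15222548 / 1.12348164 = 1.02558461.
Annualized real rate = 1.02558461^(1/2) − 1 = 1.2712% → 1.271%.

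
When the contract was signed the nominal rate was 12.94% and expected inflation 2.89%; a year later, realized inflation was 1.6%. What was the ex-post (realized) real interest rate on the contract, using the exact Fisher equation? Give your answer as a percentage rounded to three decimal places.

11.161%

Ex-post: (1 + 0.1294)/(1 + 0.0160) − 1 = 11.1614%
So the realized real rate is 11.161%.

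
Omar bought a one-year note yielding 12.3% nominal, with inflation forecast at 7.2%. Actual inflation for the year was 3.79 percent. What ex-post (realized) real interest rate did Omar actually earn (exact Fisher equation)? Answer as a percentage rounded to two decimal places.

8.20%

Ex-post: (1 + 0.1230)/(1 + 0.0379) − 1 = 8.1992%
So the realized real rate is 8.20%.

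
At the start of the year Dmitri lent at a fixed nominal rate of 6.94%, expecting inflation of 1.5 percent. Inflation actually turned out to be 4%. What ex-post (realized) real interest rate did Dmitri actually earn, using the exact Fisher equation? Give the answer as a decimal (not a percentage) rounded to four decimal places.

0.0283

Ex-post: (1 + 0.0694)/(1 + 0.0400) − 1 = 2.8269%
So the realized real rate is 0.0283.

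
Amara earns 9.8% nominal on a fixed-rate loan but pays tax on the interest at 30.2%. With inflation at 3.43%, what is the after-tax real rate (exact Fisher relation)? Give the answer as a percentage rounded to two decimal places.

After-tax nominal return = 9.8% × (1 − 0.302) = 6.8404%.
1 + r = 1.068404 / 1.03430 = 1.032973
After-tax real rate = 1.032973 − 1 → 3.30%.

3.30%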